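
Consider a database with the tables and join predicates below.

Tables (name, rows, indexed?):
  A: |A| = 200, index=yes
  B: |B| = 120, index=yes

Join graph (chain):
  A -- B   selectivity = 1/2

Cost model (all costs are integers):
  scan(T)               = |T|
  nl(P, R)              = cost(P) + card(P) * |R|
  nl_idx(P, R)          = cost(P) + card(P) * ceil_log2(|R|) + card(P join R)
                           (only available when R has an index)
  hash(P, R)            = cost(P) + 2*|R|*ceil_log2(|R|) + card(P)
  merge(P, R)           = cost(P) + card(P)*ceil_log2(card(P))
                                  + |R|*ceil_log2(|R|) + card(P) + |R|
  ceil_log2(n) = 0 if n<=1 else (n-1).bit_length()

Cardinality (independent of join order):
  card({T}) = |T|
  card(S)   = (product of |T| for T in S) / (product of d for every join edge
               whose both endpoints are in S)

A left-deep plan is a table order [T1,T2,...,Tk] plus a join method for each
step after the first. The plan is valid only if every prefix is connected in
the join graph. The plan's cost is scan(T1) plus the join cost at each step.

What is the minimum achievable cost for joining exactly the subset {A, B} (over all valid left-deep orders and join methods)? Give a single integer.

Selinger DP over subsets of {A,B}:
  {A}: scan cost=200, card=200
  {B}: scan cost=120, card=120
  {AB}: card=12000; try (B,hash)→2080, (A,merge)→2880, (B,merge)→2960, (A,hash)→3440, (A,nl_idx)→13080, (B,nl_idx)→13600 …(+2); best=2080 via (B,hash)

2080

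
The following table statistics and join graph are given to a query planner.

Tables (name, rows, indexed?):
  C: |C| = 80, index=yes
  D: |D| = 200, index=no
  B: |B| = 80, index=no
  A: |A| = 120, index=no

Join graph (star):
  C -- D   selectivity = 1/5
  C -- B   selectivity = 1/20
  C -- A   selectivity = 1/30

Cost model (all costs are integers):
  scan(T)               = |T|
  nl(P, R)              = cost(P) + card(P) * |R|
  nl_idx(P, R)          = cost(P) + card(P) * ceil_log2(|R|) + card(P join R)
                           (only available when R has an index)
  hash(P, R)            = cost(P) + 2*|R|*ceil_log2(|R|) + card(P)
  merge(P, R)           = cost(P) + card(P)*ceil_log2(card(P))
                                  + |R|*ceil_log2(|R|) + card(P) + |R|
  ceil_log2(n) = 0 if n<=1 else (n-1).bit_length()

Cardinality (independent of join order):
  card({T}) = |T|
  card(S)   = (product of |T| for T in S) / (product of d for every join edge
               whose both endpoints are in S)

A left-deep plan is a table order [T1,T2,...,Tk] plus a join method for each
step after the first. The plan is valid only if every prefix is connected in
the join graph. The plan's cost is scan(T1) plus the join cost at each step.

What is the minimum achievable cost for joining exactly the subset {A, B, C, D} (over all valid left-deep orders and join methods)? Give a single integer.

7200

Selinger DP over subsets of {A,B,C,D}:
  {C}: scan cost=80, card=80
  {D}: scan cost=200, card=200
  {B}: scan cost=80, card=80
  {A}: scan cost=120, card=120
  {CD}: card=3200; try (C,hash)→1520, (D,merge)→2520, (C,merge)→2640, (D,hash)→3360, (C,nl_idx)→4800, (D,nl)→16080 …(+1); best=1520 via (C,hash)
  {BC}: card=320; try (C,nl_idx)→960, (C,hash)→1280, (B,hash)→1280, (C,merge)→1360, (B,merge)→1360, (C,nl)→6480 …(+1); best=960 via (C,nl_idx)
  {AC}: card=320; try (C,nl_idx)→1280, (C,hash)→1360, (A,merge)→1680, (C,merge)→1720, (A,hash)→1840, (A,nl)→9680 …(+1); best=1280 via (C,nl_idx)
  {BCD}: card=12800; try (D,hash)→4480, (B,hash)→5840, (D,merge)→5960, (B,merge)→43760, (D,nl)→64960, (B,nl)→257520; best=4480 via (D,hash)
  {ACD}: card=12800; try (D,hash)→4800, (D,merge)→6280, (A,hash)→6400, (A,merge)→44080, (D,nl)→65280, (A,nl)→385520; best=4800 via (D,hash)
  {ABC}: card=1280; try (B,hash)→2720, (A,hash)→2960, (B,merge)→5120, (A,merge)→5120, (B,nl)→26880, (A,nl)→39360; best=2720 via (B,hash)
  {ABCD}: card=51200; try (D,hash)→7200, (B,hash)→18720, (A,hash)→18960, (D,merge)→19880, (B,merge)→197440, (A,merge)→197440 …(+3); best=7200 via (D,hash)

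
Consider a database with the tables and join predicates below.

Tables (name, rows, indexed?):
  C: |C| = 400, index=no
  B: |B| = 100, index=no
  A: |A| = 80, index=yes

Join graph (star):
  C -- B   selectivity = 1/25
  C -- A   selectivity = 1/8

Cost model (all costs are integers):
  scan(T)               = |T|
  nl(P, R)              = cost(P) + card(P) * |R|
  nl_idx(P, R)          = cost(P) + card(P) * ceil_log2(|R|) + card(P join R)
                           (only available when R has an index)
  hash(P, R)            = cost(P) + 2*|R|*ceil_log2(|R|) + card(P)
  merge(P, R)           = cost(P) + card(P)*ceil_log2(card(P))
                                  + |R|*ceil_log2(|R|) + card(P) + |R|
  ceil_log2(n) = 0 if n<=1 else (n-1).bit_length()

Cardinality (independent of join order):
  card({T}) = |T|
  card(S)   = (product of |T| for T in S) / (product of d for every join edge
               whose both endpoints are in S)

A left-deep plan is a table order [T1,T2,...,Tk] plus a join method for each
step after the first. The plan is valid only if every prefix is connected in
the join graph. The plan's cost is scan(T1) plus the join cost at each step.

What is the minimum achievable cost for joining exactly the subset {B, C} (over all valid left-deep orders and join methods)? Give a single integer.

Selinger DP over subsets of {B,C}:
  {C}: scan cost=400, card=400
  {B}: scan cost=100, card=100
  {BC}: card=1600; try (B,hash)→2200, (C,merge)→4900, (B,merge)→5200, (C,hash)→7400, (C,nl)→40100, (B,nl)→40400; best=2200 via (B,hash)

2200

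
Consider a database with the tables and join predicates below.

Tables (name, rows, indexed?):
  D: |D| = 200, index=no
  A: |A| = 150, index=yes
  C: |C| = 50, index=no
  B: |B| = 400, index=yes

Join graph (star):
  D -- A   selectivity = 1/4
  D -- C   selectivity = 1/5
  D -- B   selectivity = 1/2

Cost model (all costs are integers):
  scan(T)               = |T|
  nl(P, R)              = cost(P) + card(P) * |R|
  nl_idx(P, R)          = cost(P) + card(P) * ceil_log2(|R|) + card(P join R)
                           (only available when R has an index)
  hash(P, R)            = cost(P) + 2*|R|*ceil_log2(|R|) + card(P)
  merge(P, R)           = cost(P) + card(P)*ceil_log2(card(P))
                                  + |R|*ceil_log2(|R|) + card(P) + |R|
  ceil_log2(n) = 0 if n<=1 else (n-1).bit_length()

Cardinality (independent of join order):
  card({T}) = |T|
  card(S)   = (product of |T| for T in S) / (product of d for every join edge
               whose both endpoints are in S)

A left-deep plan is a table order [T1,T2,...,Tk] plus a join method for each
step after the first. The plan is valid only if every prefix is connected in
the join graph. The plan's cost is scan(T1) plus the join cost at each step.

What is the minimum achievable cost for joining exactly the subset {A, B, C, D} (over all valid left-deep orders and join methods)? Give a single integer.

87600

Selinger DP over subsets of {A,B,C,D}:
  {D}: scan cost=200, card=200
  {A}: scan cost=150, card=150
  {C}: scan cost=50, card=50
  {B}: scan cost=400, card=400
  {AD}: card=7500; try (A,hash)→2800, (D,merge)→3300, (A,merge)→3350, (D,hash)→3500, (A,nl_idx)→9300, (D,nl)→30150 …(+1); best=2800 via (A,hash)
  {CD}: card=2000; try (C,hash)→1000, (D,merge)→2200, (C,merge)→2350, (D,hash)→3300, (D,nl)→10050, (C,nl)→10200; best=1000 via (C,hash)
  {BD}: card=40000; try (D,hash)→4000, (B,merge)→6000, (D,merge)→6200, (B,hash)→7600, (B,nl_idx)→42000, (B,nl)→80200 …(+1); best=4000 via (D,hash)
  {ACD}: card=75000; try (A,hash)→5400, (C,hash)→10900, (A,merge)→26350, (A,nl_idx)→92000, (C,merge)→108150, (A,nl)→301000 …(+1); best=5400 via (A,hash)
  {ABD}: card=1500000; try (B,hash)→17500, (A,hash)→46400, (B,merge)→111800, (A,merge)→685350, (B,nl_idx)→1570300, (A,nl_idx)→1824000 …(+2); best=17500 via (B,hash)
  {BCD}: card=400000; try (B,hash)→10200, (B,merge)→29000, (C,hash)→44600, (B,nl_idx)→419000, (C,merge)→684350, (B,nl)→801000 …(+1); best=10200 via (B,hash)
  {ABCD}: card=15000000; try (B,hash)→87600, (A,hash)→412600, (B,merge)→1359400, (C,hash)→1518100, (A,merge)→8011550, (B,nl_idx)→15680400 …(+5); best=87600 via (B,hash)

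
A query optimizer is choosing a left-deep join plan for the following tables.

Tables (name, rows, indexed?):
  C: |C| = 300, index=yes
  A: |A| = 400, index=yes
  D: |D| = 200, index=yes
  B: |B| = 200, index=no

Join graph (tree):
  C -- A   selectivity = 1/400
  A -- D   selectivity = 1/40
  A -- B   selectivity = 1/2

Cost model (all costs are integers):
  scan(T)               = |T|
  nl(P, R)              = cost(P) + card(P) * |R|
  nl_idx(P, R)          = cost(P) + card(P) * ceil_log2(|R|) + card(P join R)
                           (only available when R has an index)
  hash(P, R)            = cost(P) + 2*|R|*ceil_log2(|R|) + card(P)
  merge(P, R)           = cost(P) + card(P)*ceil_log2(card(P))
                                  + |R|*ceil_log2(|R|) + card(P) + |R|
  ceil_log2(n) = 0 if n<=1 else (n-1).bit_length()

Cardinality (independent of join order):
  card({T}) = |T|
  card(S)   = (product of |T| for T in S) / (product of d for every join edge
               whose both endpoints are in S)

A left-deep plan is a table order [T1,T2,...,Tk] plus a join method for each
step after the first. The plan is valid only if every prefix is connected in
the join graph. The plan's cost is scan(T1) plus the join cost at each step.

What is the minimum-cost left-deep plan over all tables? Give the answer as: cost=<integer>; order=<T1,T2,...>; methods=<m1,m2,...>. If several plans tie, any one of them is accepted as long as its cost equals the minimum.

cost=11500; order=C,A,D,B; methods=nl_idx,hash,hash

Selinger DP (subsets sized 1..n):
  {C}: scan cost=300, card=300
  {A}: scan cost=400, card=400
  {D}: scan cost=200, card=200
  {B}: scan cost=200, card=200
  {AC}: card=300; try (A,nl_idx)→3300, (C,nl_idx)→4300, (C,hash)→6200, (A,merge)→7300, (C,merge)→7400, (A,hash)→7800 …(+2); best=3300 via (A,nl_idx)
  {AD}: card=2000; try (D,hash)→4000, (A,nl_idx)→4000, (D,nl_idx)→5600, (A,merge)→6000, (D,merge)→6200, (A,hash)→7600 …(+2); best=4000 via (D,hash)
  {AB}: card=40000; try (B,hash)→4000, (A,merge)→6000, (B,merge)→6200, (A,hash)→7600, (A,nl_idx)→42000, (A,nl)→80200 …(+1); best=4000 via (B,hash)
  {ACD}: card=1500; try (D,hash)→6800, (D,nl_idx)→7200, (D,merge)→8100, (C,hash)→11400, (C,nl_idx)→23500, (C,merge)→31000 …(+2); best=6800 via (D,hash)
  {ABC}: card=30000; try (B,hash)→6800, (B,merge)→8100, (C,hash)→49400, (B,nl)→63300, (C,nl_idx)→394000, (C,merge)→687000 …(+1); best=6800 via (B,hash)
  {ABD}: card=200000; try (B,hash)→9200, (B,merge)→29800, (D,hash)→47200, (B,nl)→404000, (D,nl_idx)→524000, (D,merge)→685800 …(+1); best=9200 via (B,hash)
  {ABCD}: card=150000; try (B,hash)→11500, (B,merge)→26600, (D,hash)→40000, (C,hash)→214600, (B,nl)→306800, (D,nl_idx)→396800 …(+5); best=11500 via (B,hash)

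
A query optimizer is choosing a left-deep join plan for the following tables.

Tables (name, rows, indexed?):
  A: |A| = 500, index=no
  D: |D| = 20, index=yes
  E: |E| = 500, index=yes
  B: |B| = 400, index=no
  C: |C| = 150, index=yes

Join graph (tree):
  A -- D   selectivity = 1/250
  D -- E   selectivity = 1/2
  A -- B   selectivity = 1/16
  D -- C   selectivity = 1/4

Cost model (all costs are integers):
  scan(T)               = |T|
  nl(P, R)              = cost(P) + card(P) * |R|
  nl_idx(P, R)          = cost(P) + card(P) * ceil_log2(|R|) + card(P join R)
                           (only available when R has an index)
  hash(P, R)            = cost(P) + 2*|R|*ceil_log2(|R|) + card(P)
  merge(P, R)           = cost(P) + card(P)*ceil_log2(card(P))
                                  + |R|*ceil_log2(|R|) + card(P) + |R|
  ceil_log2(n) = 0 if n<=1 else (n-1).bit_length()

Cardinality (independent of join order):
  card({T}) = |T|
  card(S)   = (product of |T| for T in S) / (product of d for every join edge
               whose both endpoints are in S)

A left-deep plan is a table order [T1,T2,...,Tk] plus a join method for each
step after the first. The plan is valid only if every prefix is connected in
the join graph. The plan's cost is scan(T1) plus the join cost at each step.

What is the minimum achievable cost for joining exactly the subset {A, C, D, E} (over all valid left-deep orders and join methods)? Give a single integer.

13330

Selinger DP over subsets of {A,C,D,E}:
  {A}: scan cost=500, card=500
  {D}: scan cost=20, card=20
  {E}: scan cost=500, card=500
  {C}: scan cost=150, card=150
  {AD}: card=40; try (D,hash)→1200, (D,nl_idx)→3040, (A,merge)→5140, (D,merge)→5620, (A,hash)→9040, (A,nl)→10020 …(+1); best=1200 via (D,hash)
  {DE}: card=5000; try (D,hash)→1200, (E,merge)→5140, (E,nl_idx)→5200, (D,merge)→5620, (D,nl_idx)→8000, (E,hash)→9040 …(+2); best=1200 via (D,hash)
  {CD}: card=750; try (D,hash)→500, (C,nl_idx)→930, (C,merge)→1490, (D,merge)→1620, (D,nl_idx)→1650, (C,hash)→2440 …(+2); best=500 via (D,hash)
  {ADE}: card=10000; try (E,merge)→6480, (E,hash)→10240, (E,nl_idx)→11560, (A,hash)→15200, (E,nl)→21200, (A,merge)→76200 …(+1); best=6480 via (E,merge)
  {ACD}: card=1500; try (C,merge)→2830, (C,nl_idx)→3020, (C,hash)→3640, (C,nl)→7200, (A,hash)→10250, (A,merge)→13750 …(+1); best=2830 via (C,merge)
  {CDE}: card=187500; try (C,hash)→8600, (E,hash)→10250, (E,merge)→13750, (C,merge)→72550, (E,nl_idx)→194750, (C,nl_idx)→228700 …(+2); best=8600 via (C,hash)
  {ACDE}: card=375000; try (E,hash)→13330, (C,hash)→18880, (E,merge)→25830, (C,merge)→157830, (A,hash)→205100, (E,nl_idx)→391330 …(+5); best=13330 via (E,hash)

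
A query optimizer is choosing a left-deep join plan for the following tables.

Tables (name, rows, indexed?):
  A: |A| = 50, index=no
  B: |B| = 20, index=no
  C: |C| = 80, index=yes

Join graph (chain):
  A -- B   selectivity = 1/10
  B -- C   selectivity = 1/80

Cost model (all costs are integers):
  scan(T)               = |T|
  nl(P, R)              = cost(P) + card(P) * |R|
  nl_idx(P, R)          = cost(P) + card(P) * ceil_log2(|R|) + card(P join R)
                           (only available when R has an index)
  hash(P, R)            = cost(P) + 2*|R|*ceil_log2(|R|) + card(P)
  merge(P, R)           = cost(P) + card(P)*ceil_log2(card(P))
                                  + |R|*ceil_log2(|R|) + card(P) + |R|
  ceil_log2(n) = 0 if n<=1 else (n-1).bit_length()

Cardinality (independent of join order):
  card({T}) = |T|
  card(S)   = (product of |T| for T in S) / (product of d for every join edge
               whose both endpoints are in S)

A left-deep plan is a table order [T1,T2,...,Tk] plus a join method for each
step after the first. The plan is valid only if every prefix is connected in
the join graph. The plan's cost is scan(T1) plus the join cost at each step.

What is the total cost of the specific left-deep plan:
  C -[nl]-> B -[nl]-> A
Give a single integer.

step 1: scan C: cost=80, card=80
step 2: join B via nl
    card(P join B) = 80*20/(80) = 20
    cost = 80 + 80*20 = 1680
step 3: join A via nl
    card(P join A) = 20*50/(10) = 100
    cost = 1680 + 20*50 = 2680

2680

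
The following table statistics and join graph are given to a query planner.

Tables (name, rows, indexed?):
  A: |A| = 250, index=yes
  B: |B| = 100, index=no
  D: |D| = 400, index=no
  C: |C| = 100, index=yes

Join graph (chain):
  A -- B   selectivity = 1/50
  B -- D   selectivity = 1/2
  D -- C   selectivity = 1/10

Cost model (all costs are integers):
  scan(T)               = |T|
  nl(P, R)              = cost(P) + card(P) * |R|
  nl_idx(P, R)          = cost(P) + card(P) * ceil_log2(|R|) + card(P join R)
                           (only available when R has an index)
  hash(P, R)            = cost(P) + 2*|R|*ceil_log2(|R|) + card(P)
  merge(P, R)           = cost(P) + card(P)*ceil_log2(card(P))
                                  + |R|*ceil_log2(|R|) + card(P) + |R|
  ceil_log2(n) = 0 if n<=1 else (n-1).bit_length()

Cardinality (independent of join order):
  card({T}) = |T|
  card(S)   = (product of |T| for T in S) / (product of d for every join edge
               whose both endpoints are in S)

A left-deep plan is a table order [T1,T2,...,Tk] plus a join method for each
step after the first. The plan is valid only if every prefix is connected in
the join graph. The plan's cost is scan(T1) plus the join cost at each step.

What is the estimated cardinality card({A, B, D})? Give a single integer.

100000

Tables in S: A(250), B(100), D(400)
Edges inside S: A-B(d=50), B-D(d=2)
numerator = 250 * 100 * 400 = 10000000
denominator = 50 * 2 = 100
card(S) = 10000000 / 100 = 100000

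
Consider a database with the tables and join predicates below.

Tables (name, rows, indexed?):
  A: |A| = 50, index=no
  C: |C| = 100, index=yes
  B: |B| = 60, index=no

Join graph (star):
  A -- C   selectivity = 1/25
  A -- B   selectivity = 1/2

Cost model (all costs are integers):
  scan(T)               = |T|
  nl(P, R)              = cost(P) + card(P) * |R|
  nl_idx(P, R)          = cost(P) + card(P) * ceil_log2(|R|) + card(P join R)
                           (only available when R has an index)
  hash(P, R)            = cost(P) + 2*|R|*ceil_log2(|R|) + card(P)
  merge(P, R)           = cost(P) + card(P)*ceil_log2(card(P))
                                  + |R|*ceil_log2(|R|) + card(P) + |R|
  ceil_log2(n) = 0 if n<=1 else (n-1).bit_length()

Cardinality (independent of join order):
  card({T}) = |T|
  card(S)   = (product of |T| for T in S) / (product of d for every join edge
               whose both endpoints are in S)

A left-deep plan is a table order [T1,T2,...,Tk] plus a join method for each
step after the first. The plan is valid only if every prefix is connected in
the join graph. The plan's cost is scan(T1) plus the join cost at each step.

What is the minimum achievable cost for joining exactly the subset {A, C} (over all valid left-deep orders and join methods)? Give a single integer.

600

Selinger DP over subsets of {A,C}:
  {A}: scan cost=50, card=50
  {C}: scan cost=100, card=100
  {AC}: card=200; try (C,nl_idx)→600, (A,hash)→800, (C,merge)→1200, (A,merge)→1250, (C,hash)→1500, (C,nl)→5050 …(+1); best=600 via (C,nl_idx)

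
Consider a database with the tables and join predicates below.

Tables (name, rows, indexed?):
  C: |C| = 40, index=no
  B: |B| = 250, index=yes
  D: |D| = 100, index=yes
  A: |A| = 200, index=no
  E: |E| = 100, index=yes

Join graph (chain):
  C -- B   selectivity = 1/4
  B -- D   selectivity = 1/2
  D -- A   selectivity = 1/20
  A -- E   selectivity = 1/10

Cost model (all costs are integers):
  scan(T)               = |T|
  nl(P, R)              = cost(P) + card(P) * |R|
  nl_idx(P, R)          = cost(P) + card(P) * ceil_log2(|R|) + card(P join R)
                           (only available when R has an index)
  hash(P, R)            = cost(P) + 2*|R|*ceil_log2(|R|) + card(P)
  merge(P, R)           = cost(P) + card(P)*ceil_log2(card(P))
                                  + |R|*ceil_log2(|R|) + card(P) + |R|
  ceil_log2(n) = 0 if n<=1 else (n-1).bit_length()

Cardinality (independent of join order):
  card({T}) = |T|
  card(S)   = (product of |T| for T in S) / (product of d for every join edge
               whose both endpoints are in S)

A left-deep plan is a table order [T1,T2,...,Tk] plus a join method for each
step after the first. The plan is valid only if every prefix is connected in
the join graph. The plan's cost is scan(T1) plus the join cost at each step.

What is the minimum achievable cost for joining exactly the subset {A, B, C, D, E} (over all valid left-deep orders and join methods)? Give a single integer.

Selinger DP over subsets of {A,B,C,D,E}:
  {C}: scan cost=40, card=40
  {B}: scan cost=250, card=250
  {D}: scan cost=100, card=100
  {A}: scan cost=200, card=200
  {E}: scan cost=100, card=100
  {BC}: card=2500; try (C,hash)→980, (B,merge)→2570, (C,merge)→2780, (B,nl_idx)→2860, (B,hash)→4080, (B,nl)→10040 …(+1); best=980 via (C,hash)
  {BD}: card=12500; try (D,hash)→1900, (B,merge)→3150, (D,merge)→3300, (B,hash)→4200, (B,nl_idx)→13400, (D,nl_idx)→14500 …(+2); best=1900 via (D,hash)
  {AD}: card=1000; try (D,hash)→1800, (D,nl_idx)→2600, (A,merge)→2700, (D,merge)→2800, (A,hash)→3400, (A,nl)→20100 …(+1); best=1800 via (D,hash)
  {AE}: card=2000; try (E,hash)→1800, (A,merge)→2700, (E,merge)→2800, (A,hash)→3400, (E,nl_idx)→3600, (A,nl)→20100 …(+1); best=1800 via (E,hash)
  {BCD}: card=125000; try (D,hash)→4880, (C,hash)→14880, (D,merge)→34280, (D,nl_idx)→143480, (C,merge)→189680, (D,nl)→250980 …(+1); best=4880 via (D,hash)
  {ABD}: card=125000; try (B,hash)→6800, (B,merge)→15050, (A,hash)→17600, (B,nl_idx)→134800, (A,merge)→191200, (B,nl)→251800 …(+1); best=6800 via (B,hash)
  {ADE}: card=10000; try (E,hash)→4200, (D,hash)→5200, (E,merge)→13600, (E,nl_idx)→18800, (D,nl_idx)→25800, (D,merge)→26600 …(+2); best=4200 via (E,hash)
  {ABCD}: card=1250000; try (C,hash)→132280, (A,hash)→133080, (A,merge)→2256680, (C,merge)→2257080, (C,nl)→5006800, (A,nl)→25004880; best=132280 via (C,hash)
  {ABDE}: card=1250000; try (B,hash)→18200, (E,hash)→133200, (B,merge)→156450, (B,nl_idx)→1334200, (E,nl_idx)→2131800, (E,merge)→2257600 …(+2); best=18200 via (B,hash)
  {ABCDE}: card=12500000; try (C,hash)→1268680, (E,hash)→1383680, (E,nl_idx)→21382280, (C,merge)→27518480, (E,merge)→27633080, (C,nl)→50018200 …(+1); best=1268680 via (C,hash)

1268680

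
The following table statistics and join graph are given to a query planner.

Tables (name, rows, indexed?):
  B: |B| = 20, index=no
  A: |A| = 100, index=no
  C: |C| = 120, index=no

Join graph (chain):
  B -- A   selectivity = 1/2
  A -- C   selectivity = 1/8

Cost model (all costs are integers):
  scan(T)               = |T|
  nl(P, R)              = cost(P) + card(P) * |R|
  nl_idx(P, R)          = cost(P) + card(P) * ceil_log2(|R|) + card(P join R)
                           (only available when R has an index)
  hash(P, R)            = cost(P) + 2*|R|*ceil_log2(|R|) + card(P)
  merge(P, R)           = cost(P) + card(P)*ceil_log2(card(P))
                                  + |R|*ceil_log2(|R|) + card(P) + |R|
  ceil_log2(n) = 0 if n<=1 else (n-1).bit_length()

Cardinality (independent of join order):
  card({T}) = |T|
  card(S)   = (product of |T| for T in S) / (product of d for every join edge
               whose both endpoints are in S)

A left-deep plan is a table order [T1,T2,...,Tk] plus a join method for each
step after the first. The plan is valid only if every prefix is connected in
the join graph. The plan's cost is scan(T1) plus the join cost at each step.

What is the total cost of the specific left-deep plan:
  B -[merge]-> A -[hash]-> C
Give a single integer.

step 1: scan B: cost=20, card=20
step 2: join A via merge
    card(P join A) = 20*100/(2) = 1000
    cost = 20 + 20*5 + 100*7 + 20 + 100 = 940
step 3: join C via hash
    card(P join C) = 1000*120/(8) = 15000
    cost = 940 + 2*120*7 + 1000 = 3620

3620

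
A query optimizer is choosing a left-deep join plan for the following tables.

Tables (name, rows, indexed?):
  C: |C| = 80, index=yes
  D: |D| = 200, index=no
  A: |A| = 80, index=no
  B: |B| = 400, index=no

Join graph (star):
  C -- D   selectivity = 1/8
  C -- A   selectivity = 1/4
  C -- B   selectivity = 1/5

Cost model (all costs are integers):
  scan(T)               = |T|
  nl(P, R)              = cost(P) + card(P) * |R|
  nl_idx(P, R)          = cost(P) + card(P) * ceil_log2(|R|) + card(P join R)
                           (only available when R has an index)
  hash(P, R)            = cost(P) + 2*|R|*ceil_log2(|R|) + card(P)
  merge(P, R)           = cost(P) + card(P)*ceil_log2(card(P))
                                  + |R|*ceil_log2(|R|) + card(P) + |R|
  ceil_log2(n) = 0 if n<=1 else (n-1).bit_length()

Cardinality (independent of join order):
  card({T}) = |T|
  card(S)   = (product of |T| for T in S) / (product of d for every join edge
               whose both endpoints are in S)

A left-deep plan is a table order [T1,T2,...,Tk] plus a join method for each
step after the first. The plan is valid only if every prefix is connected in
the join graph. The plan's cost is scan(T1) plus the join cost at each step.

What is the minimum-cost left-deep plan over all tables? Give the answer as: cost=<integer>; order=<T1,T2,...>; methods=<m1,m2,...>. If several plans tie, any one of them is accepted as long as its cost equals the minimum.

Selinger DP (subsets sized 1..n):
  {C}: scan cost=80, card=80
  {D}: scan cost=200, card=200
  {A}: scan cost=80, card=80
  {B}: scan cost=400, card=400
  {CD}: card=2000; try (C,hash)→1520, (D,merge)→2520, (C,merge)→2640, (D,hash)→3360, (C,nl_idx)→3600, (D,nl)→16080 …(+1); best=1520 via (C,hash)
  {AC}: card=1600; try (C,hash)→1280, (A,hash)→1280, (C,merge)→1360, (A,merge)→1360, (C,nl_idx)→2240, (C,nl)→6480 …(+1); best=1280 via (C,hash)
  {BC}: card=6400; try (C,hash)→1920, (B,merge)→4720, (C,merge)→5040, (B,hash)→7360, (C,nl_idx)→9600, (B,nl)→32080 …(+1); best=1920 via (C,hash)
  {ACD}: card=40000; try (A,hash)→4640, (D,hash)→6080, (D,merge)→22280, (A,merge)→26160, (A,nl)→161520, (D,nl)→321280; best=4640 via (A,hash)
  {BCD}: card=160000; try (B,hash)→10720, (D,hash)→11520, (B,merge)→29520, (D,merge)→93320, (B,nl)→801520, (D,nl)→1281920; best=10720 via (B,hash)
  {ABC}: card=128000; try (A,hash)→9440, (B,hash)→10080, (B,merge)→24480, (A,merge)→92160, (A,nl)→513920, (B,nl)→641280; best=9440 via (A,hash)
  {ABCD}: card=3200000; try (B,hash)→51840, (D,hash)→140640, (A,hash)→171840, (B,merge)→688640, (D,merge)→2315240, (A,merge)→3051360 …(+3); best=51840 via (B,hash)

cost=51840; order=D,C,A,B; methods=hash,hash,hash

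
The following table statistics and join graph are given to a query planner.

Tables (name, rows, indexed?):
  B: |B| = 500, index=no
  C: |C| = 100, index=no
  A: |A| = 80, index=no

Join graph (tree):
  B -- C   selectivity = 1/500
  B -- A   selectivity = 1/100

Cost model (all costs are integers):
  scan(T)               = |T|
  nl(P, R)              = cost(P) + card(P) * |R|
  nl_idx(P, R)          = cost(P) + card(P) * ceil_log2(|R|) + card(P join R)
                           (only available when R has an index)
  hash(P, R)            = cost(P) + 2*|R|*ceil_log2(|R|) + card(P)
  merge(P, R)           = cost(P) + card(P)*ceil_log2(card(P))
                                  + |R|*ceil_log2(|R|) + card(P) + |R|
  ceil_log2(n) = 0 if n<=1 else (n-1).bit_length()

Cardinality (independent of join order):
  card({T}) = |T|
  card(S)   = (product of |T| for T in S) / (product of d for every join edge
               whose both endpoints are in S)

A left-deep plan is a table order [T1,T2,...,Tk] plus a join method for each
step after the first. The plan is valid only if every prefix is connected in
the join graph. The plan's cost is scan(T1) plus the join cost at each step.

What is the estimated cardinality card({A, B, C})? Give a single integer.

Tables in S: A(80), B(500), C(100)
Edges inside S: B-C(d=500), B-A(d=100)
numerator = 80 * 500 * 100 = 4000000
denominator = 500 * 100 = 50000
card(S) = 4000000 / 50000 = 80

80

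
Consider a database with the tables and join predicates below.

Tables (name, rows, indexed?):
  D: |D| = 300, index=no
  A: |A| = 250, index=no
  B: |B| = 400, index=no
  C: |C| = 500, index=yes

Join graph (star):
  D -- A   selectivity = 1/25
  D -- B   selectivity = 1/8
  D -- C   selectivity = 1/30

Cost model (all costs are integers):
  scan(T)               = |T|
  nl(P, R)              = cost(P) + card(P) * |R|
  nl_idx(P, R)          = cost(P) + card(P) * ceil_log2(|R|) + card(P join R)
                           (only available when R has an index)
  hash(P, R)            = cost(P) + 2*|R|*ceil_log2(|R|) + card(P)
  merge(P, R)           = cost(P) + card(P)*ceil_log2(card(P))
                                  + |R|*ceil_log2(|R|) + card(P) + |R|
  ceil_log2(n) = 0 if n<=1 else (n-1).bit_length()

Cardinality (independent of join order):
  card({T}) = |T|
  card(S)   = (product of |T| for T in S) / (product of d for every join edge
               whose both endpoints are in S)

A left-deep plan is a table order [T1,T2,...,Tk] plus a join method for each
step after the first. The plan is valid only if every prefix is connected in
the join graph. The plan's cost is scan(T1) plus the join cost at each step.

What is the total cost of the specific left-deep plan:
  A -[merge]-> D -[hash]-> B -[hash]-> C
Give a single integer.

174700

step 1: scan A: cost=250, card=250
step 2: join D via merge
    card(P join D) = 250*300/(25) = 3000
    cost = 250 + 250*8 + 300*9 + 250 + 300 = 5500
step 3: join B via hash
    card(P join B) = 3000*400/(8) = 150000
    cost = 5500 + 2*400*9 + 3000 = 15700
step 4: join C via hash
    card(P join C) = 150000*500/(30) = 2500000
    cost = 15700 + 2*500*9 + 150000 = 174700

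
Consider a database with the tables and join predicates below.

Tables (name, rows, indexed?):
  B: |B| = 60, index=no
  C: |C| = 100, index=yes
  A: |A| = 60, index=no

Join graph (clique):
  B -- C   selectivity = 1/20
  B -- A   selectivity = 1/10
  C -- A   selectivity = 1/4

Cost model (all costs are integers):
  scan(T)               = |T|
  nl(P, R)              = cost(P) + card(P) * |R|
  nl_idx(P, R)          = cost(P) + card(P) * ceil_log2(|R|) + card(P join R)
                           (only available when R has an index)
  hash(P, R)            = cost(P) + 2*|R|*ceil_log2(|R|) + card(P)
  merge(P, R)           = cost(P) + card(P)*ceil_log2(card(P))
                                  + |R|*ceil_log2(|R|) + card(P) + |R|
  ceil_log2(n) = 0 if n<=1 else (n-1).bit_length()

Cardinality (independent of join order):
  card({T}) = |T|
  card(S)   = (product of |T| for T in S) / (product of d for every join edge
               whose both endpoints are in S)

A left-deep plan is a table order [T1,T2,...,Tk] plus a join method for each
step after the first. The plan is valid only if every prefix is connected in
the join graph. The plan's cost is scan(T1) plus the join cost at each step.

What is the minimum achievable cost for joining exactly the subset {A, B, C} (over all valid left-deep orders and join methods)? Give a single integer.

Selinger DP over subsets of {A,B,C}:
  {B}: scan cost=60, card=60
  {C}: scan cost=100, card=100
  {A}: scan cost=60, card=60
  {BC}: card=300; try (C,nl_idx)→780, (B,hash)→920, (C,merge)→1280, (B,merge)→1320, (C,hash)→1520, (C,nl)→6060 …(+1); best=780 via (C,nl_idx)
  {AB}: card=360; try (B,hash)→840, (A,hash)→840, (B,merge)→900, (A,merge)→900, (B,nl)→3660, (A,nl)→3660; best=840 via (B,hash)
  {AC}: card=1500; try (A,hash)→920, (C,merge)→1280, (A,merge)→1320, (C,hash)→1520, (C,nl_idx)→1980, (C,nl)→6060 …(+1); best=920 via (A,hash)
  {ABC}: card=450; try (A,hash)→1800, (C,hash)→2600, (B,hash)→3140, (C,nl_idx)→3810, (A,merge)→4200, (C,merge)→5240 …(+4); best=1800 via (A,hash)

1800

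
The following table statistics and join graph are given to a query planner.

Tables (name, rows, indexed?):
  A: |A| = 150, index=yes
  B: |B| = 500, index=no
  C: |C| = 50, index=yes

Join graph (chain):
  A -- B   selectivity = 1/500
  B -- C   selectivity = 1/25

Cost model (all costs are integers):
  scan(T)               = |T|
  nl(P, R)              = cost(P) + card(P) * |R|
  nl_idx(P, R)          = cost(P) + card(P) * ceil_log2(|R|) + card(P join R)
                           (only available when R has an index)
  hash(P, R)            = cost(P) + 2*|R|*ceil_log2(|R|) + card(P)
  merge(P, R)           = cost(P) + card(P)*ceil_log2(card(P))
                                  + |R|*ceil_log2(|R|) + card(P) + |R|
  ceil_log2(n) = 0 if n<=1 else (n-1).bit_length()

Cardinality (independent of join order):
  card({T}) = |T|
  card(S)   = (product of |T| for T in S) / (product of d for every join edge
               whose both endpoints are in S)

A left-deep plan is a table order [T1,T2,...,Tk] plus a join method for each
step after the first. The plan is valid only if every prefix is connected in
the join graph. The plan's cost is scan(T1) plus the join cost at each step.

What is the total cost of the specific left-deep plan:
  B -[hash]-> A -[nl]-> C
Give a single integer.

step 1: scan B: cost=500, card=500
step 2: join A via hash
    card(P join A) = 500*150/(500) = 150
    cost = 500 + 2*150*8 + 500 = 3400
step 3: join C via nl
    card(P join C) = 150*50/(25) = 300
    cost = 3400 + 150*50 = 10900

10900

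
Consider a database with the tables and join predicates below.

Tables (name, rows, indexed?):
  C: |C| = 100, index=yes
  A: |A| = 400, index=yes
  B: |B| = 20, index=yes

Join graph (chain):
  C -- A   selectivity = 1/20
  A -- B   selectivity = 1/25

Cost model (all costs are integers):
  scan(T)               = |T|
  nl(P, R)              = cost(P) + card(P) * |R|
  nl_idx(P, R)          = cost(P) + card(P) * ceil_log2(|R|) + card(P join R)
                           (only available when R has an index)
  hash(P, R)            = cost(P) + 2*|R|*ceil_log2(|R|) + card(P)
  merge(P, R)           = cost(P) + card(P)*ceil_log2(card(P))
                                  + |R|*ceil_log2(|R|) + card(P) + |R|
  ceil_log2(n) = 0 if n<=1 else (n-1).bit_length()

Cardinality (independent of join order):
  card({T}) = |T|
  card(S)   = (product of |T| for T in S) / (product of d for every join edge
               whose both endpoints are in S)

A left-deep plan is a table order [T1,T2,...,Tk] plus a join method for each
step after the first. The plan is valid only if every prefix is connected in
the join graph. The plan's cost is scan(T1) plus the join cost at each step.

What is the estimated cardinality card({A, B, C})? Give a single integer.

1600

Tables in S: A(400), B(20), C(100)
Edges inside S: C-A(d=20), A-B(d=25)
numerator = 400 * 20 * 100 = 800000
denominator = 20 * 25 = 500
card(S) = 800000 / 500 = 1600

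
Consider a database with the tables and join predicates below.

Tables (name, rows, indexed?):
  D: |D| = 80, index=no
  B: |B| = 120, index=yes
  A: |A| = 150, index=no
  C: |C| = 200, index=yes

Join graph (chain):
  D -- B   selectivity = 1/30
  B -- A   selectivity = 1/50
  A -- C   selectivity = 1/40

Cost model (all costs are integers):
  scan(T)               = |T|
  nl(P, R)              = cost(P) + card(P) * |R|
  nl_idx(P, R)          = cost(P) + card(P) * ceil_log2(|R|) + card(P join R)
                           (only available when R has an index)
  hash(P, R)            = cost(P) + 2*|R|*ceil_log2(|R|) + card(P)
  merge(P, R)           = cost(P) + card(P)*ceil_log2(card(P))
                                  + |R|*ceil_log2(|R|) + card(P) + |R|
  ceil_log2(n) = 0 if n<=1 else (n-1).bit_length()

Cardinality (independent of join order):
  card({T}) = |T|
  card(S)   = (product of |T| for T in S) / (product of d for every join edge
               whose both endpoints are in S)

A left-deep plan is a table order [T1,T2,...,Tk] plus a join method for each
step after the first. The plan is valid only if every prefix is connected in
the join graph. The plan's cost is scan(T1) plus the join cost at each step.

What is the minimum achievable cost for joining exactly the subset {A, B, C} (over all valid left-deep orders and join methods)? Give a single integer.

Selinger DP over subsets of {A,B,C}:
  {B}: scan cost=120, card=120
  {A}: scan cost=150, card=150
  {C}: scan cost=200, card=200
  {AB}: card=360; try (B,nl_idx)→1560, (B,hash)→1980, (A,merge)→2430, (B,merge)→2460, (A,hash)→2640, (A,nl)→18120 …(+1); best=1560 via (B,nl_idx)
  {AC}: card=750; try (C,nl_idx)→2100, (A,hash)→2800, (C,merge)→3300, (A,merge)→3350, (C,hash)→3500, (C,nl)→30150 …(+1); best=2100 via (C,nl_idx)
  {ABC}: card=1800; try (B,hash)→4530, (C,hash)→5120, (C,nl_idx)→6240, (C,merge)→6960, (B,nl_idx)→9150, (B,merge)→11310 …(+2); best=4530 via (B,hash)

4530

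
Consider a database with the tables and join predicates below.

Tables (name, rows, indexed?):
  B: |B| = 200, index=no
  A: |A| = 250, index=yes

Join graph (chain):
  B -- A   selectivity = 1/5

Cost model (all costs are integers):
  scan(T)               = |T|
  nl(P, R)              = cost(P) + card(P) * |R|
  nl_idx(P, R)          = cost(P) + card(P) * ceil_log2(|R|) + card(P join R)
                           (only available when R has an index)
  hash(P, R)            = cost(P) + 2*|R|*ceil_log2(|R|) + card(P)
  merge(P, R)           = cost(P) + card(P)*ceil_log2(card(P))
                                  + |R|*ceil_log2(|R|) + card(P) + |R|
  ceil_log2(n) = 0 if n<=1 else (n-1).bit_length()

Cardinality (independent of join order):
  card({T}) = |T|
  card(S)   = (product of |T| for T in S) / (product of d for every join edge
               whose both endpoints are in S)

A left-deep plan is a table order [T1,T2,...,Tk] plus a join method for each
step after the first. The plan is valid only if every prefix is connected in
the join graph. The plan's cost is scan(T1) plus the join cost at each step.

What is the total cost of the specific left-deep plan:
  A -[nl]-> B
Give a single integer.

step 1: scan A: cost=250, card=250
step 2: join B via nl
    card(P join B) = 250*200/(5) = 10000
    cost = 250 + 250*200 = 50250

50250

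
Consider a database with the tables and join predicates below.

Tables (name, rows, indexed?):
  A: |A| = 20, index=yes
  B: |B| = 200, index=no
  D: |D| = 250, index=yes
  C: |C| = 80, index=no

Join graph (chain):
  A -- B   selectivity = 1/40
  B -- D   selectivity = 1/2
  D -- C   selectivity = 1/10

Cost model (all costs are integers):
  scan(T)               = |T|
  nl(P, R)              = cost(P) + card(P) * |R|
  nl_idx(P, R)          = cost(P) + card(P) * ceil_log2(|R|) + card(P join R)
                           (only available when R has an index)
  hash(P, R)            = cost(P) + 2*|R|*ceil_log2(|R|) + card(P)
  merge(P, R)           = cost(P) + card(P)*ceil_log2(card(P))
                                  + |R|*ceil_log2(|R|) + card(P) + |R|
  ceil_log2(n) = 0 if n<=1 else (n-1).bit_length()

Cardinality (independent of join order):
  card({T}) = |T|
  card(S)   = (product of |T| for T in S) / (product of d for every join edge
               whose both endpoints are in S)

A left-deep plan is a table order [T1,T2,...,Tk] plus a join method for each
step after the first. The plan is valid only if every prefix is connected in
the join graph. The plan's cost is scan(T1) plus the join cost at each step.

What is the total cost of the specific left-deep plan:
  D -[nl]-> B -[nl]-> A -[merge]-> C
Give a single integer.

738390

step 1: scan D: cost=250, card=250
step 2: join B via nl
    card(P join B) = 250*200/(2) = 25000
    cost = 250 + 250*200 = 50250
step 3: join A via nl
    card(P join A) = 25000*20/(40) = 12500
    cost = 50250 + 25000*20 = 550250
step 4: join C via merge
    card(P join C) = 12500*80/(10) = 100000
    cost = 550250 + 12500*14 + 80*7 + 12500 + 80 = 738390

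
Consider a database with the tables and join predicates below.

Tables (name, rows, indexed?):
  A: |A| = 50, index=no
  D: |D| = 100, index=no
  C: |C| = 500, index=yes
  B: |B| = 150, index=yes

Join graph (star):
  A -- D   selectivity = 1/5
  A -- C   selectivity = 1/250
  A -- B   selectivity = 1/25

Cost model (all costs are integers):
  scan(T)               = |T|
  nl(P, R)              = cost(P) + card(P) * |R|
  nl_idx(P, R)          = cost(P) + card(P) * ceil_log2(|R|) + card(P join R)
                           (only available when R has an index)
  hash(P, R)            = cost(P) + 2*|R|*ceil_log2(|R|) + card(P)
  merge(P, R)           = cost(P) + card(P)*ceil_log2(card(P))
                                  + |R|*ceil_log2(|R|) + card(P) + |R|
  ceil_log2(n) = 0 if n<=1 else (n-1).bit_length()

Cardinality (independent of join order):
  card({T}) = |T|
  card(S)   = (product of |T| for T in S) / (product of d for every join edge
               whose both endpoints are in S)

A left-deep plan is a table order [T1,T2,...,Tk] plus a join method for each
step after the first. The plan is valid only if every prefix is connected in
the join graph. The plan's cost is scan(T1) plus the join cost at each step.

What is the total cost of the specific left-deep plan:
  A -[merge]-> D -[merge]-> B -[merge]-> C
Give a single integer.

step 1: scan A: cost=50, card=50
step 2: join D via merge
    card(P join D) = 50*100/(5) = 1000
    cost = 50 + 50*6 + 100*7 + 50 + 100 = 1200
step 3: join B via merge
    card(P join B) = 1000*150/(25) = 6000
    cost = 1200 + 1000*10 + 150*8 + 1000 + 150 = 13550
step 4: join C via merge
    card(P join C) = 6000*500/(250) = 12000
    cost = 13550 + 6000*13 + 500*9 + 6000 + 500 = 102550

102550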